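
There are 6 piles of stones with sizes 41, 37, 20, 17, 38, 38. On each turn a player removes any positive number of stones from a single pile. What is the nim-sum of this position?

9

Bitwise XOR of the heap sizes:
  101001  (41)
  100101  (37)
  010100  (20)
  010001  (17)
  100110  (38)
  100110  (38)
  ------
  001001  (9)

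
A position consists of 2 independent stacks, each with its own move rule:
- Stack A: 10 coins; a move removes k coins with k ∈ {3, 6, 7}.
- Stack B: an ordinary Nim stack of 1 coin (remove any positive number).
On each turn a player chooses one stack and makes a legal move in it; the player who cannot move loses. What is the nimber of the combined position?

Grundy values for stack A (subtraction set {3, 6, 7}):
k:     0  1  2  3  4  5  6  7  8  9 10
g(k):  0  0  0  1  1  1  2  2  2  3  0
So g(10) = 0.
Stack B is a plain Nim stack of size 1, so its Grundy value is 1.
By the Sprague-Grundy theorem, the Grundy value of a sum of independent games is the XOR of the component values.
Combined value = 0 ⊕ 1 = 1.

1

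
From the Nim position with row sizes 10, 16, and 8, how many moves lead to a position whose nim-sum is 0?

Compute the nim-sum pairwise:
10 ⊕ 16 = 26
26 ⊕ 8 = 18
The overall nim-sum is X = 18. A row of size p has a winning move iff p XOR X < p (reduce it to p XOR X).
  10: 10 XOR 18 = 24 ≥ 10 — no move.
  16: 16 XOR 18 = 2 < 16 — winning move (to 2).
  8: 8 XOR 18 = 26 ≥ 8 — no move.
That gives 1 winning move.

1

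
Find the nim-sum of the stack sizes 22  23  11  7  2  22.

Compute the nim-sum pairwise:
22 ^ 23 = 1
1 ^ 11 = 10
10 ^ 7 = 13
13 ^ 2 = 15
15 ^ 22 = 25

25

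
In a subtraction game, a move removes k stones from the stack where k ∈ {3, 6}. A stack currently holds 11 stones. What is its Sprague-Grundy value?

0

Compute g(0), g(1), … for moves {3, 6}:
g(0) = mex{} = 0
g(1) = mex{} = 0
g(2) = mex{} = 0
g(3) = mex{0} = 1
g(4) = mex{0} = 1
g(5) = mex{0} = 1
g(6) = mex{0,1} = 2
g(7) = mex{0,1} = 2
g(8) = mex{0,1} = 2
g(9) = mex{1,2} = 0
g(10) = mex{1,2} = 0
g(11) = mex{1,2} = 0
So g(11) = 0.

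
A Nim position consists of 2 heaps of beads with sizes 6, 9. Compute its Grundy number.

15

Compute the nim-sum pairwise:
6 ^ 9 = 15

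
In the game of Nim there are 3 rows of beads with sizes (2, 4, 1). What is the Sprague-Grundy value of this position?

7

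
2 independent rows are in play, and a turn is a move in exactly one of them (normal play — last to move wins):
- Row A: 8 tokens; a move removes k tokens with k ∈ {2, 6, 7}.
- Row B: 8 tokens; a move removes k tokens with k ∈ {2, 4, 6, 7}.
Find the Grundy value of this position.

Build the Grundy sequence for row A with g(k) = mex{g(k−s) : s ∈ {2, 6, 7}, s ≤ k}:
k:     0  1  2  3  4  5  6  7  8
g(k):  0  0  1  1  0  0  1  1  2
So g(8) = 2.
Grundy values for row B (subtraction set {2, 4, 6, 7}):
k:     0  1  2  3  4  5  6  7  8
g(k):  0  0  1  1  2  2  3  3  4
So g(8) = 4.
By the Sprague-Grundy theorem, the Grundy value of a sum of independent games is the XOR of the component values.
Combined value = 2 XOR 4 = 6.

6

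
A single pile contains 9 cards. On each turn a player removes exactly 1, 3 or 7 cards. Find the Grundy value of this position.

1

Build the Grundy sequence with g(k) = mex{g(k−s) : s ∈ {1, 3, 7}, s ≤ k}:
k:     0  1  2  3  4  5  6  7  8  9
g(k):  0  1  0  1  0  1  0  1  0  1
So g(9) = 1.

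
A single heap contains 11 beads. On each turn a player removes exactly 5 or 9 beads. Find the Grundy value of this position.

Build the Grundy sequence with g(k) = mex{g(k−s) : s ∈ {5, 9}, s ≤ k}:
g(0) = mex{} = 0
g(1) = mex{} = 0
g(2) = mex{} = 0
g(3) = mex{} = 0
g(4) = mex{} = 0
g(5) = mex{0} = 1
g(6) = mex{0} = 1
g(7) = mex{0} = 1
g(8) = mex{0} = 1
g(9) = mex{0} = 1
g(10) = mex{0,1} = 2
g(11) = mex{0,1} = 2
So g(11) = 2.

2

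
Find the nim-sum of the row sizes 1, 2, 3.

0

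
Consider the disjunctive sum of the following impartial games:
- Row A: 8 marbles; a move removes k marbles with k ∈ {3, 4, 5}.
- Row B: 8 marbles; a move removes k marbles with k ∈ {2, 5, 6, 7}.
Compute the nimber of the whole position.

Build the Grundy sequence for row A with g(k) = mex{g(k−s) : s ∈ {3, 4, 5}, s ≤ k}:
g(0) = mex{} = 0
g(1) = mex{} = 0
g(2) = mex{} = 0
g(3) = mex{0} = 1
g(4) = mex{0} = 1
g(5) = mex{0} = 1
g(6) = mex{0,1} = 2
g(7) = mex{0,1} = 2
g(8) = mex{1} = 0
So g(8) = 0.
Build the Grundy sequence for row B with g(k) = mex{g(k−s) : s ∈ {2, 5, 6, 7}, s ≤ k}:
g(0) = mex{} = 0
g(1) = mex{} = 0
g(2) = mex{0} = 1
g(3) = mex{0} = 1
g(4) = mex{1} = 0
g(5) = mex{0,1} = 2
g(6) = mex{0} = 1
g(7) = mex{0,1,2} = 3
g(8) = mex{0,1} = 2
So g(8) = 2.
By the Sprague-Grundy theorem, the Grundy value of a sum of independent games is the XOR of the component values.
Combined value = 0 XOR 2 = 2.

2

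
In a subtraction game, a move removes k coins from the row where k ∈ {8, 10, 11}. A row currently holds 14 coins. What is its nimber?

Compute g(0), g(1), … for moves {8, 10, 11}:
g(0) = mex{} = 0
g(1) = mex{} = 0
g(2) = mex{} = 0
g(3) = mex{} = 0
g(4) = mex{} = 0
g(5) = mex{} = 0
g(6) = mex{} = 0
g(7) = mex{} = 0
g(8) = mex{0} = 1
g(9) = mex{0} = 1
g(10) = mex{0} = 1
g(11) = mex{0} = 1
g(12) = mex{0} = 1
g(13) = mex{0} = 1
g(14) = mex{0} = 1
So g(14) = 1.

1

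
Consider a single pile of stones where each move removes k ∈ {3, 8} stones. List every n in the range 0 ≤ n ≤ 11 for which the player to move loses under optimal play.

0, 1, 2, 6, 7, 11

Compute g(0), g(1), … for moves {3, 8}:
k:     0  1  2  3  4  5  6  7  8  9 10 11
g(k):  0  0  0  1  1  1  0  0  2  1  1  0
The P-positions (g = 0) in 0..11 are 0, 1, 2, 6, 7, 11.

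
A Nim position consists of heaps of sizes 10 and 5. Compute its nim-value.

Bitwise XOR of the heap sizes:
  1010  (10)
  0101  (5)
  ----
  1111  (15)

15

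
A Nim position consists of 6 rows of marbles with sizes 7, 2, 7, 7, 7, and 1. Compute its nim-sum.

3

Nim-sum: 7 ⊕ 2 ⊕ 7 ⊕ 7 ⊕ 7 ⊕ 1 = 3.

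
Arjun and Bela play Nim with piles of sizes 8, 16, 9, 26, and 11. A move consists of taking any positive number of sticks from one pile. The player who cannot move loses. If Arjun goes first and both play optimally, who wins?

Bela wins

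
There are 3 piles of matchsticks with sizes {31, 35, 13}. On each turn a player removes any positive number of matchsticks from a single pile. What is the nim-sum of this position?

49

Compute the nim-sum pairwise:
31 ^ 35 = 60
60 ^ 13 = 49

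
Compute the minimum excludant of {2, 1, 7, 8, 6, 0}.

3

The values 0, 1, 2 are all present; 3 is the first non-negative integer missing from the set.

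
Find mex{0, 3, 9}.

0 is in the set but 1 is not, so the mex is 1.

1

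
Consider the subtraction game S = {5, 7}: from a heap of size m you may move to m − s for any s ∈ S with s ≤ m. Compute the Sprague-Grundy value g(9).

1

Compute g(0), g(1), … for moves {5, 7}:
k:     0  1  2  3  4  5  6  7  8  9
g(k):  0  0  0  0  0  1  1  1  1  1
So g(9) = 1.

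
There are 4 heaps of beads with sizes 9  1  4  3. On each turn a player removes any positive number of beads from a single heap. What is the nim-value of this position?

15

Compute the nim-sum pairwise:
9 XOR 1 = 8
8 XOR 4 = 12
12 XOR 3 = 15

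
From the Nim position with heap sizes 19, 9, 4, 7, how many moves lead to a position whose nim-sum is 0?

In binary:
  10011  (19)
  01001  (9)
  00100  (4)
  00111  (7)
  -----
  11001  (25)
The overall nim-sum is X = 25. A heap of size p has a winning move iff p XOR X < p (reduce it to p XOR X).
  19: 19 XOR 25 = 10 < 19 — winning move (to 10).
  9: 9 XOR 25 = 16 ≥ 9 — no move.
  4: 4 XOR 25 = 29 ≥ 4 — no move.
  7: 7 XOR 25 = 30 ≥ 7 — no move.
That gives 1 winning move.

1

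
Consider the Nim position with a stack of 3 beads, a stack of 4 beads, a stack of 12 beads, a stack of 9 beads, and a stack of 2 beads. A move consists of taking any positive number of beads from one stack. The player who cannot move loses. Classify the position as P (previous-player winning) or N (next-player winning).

P-position

Nim-sum: 3 ^ 4 ^ 12 ^ 9 ^ 2 = 0.
The nim-sum is 0, so this is a P-position: the player to move is in a losing position under optimal play.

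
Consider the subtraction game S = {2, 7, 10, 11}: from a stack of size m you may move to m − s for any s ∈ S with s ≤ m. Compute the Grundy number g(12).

Compute g(0), g(1), … for moves {2, 7, 10, 11}:
g(0) = mex{} = 0
g(1) = mex{} = 0
g(2) = mex{0} = 1
g(3) = mex{0} = 1
g(4) = mex{1} = 0
g(5) = mex{1} = 0
g(6) = mex{0} = 1
g(7) = mex{0} = 1
g(8) = mex{0,1} = 2
g(9) = mex{1} = 0
g(10) = mex{0,1,2} = 3
g(11) = mex{0} = 1
g(12) = mex{0,1,3} = 2
So g(12) = 2.

2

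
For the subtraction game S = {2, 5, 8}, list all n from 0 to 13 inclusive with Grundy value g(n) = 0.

Compute g(0), g(1), … for moves {2, 5, 8}:
g(0) = mex{} = 0
g(1) = mex{} = 0
g(2) = mex{0} = 1
g(3) = mex{0} = 1
g(4) = mex{1} = 0
g(5) = mex{0,1} = 2
g(6) = mex{0} = 1
g(7) = mex{1,2} = 0
g(8) = mex{0,1} = 2
g(9) = mex{0} = 1
g(10) = mex{1,2} = 0
g(11) = mex{1} = 0
g(12) = mex{0} = 1
g(13) = mex{0,2} = 1
The P-positions (g = 0) in 0..13 are 0, 1, 4, 7, 10, 11.

0, 1, 4, 7, 10, 11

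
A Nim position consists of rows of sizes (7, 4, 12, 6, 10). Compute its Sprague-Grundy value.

3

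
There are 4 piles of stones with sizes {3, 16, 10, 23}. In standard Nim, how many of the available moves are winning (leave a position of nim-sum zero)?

Write each in binary and XOR column by column:
  00011  (3)
  10000  (16)
  01010  (10)
  10111  (23)
  -----
  01110  (14)
The overall nim-sum is X = 14. A pile of size p has a winning move iff p XOR X < p (reduce it to p XOR X).
  3: 3 XOR 14 = 13 ≥ 3 — no move.
  16: 16 XOR 14 = 30 ≥ 16 — no move.
  10: 10 XOR 14 = 4 < 10 — winning move (to 4).
  23: 23 XOR 14 = 25 ≥ 23 — no move.
That gives 1 winning move.

1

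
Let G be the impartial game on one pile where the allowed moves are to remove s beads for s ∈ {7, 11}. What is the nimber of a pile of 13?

Build the Grundy sequence with g(k) = mex{g(k−s) : s ∈ {7, 11}, s ≤ k}:
g(0) = mex{} = 0
g(1) = mex{} = 0
g(2) = mex{} = 0
g(3) = mex{} = 0
g(4) = mex{} = 0
g(5) = mex{} = 0
g(6) = mex{} = 0
g(7) = mex{0} = 1
g(8) = mex{0} = 1
g(9) = mex{0} = 1
g(10) = mex{0} = 1
g(11) = mex{0} = 1
g(12) = mex{0} = 1
g(13) = mex{0} = 1
So g(13) = 1.

1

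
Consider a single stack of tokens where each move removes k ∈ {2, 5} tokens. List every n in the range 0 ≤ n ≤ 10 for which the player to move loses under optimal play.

0, 1, 4, 7, 8

Build the Grundy sequence with g(k) = mex{g(k−s) : s ∈ {2, 5}, s ≤ k}:
k:     0  1  2  3  4  5  6  7  8  9 10
g(k):  0  0  1  1  0  2  1  0  0  1  1
The P-positions (g = 0) in 0..10 are 0, 1, 4, 7, 8.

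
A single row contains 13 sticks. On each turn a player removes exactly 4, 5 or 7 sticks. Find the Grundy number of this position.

0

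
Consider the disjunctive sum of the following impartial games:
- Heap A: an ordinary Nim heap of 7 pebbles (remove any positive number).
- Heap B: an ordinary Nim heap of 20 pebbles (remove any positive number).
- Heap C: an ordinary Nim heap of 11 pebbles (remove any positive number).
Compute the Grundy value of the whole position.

Heap A is a plain Nim heap of size 7, so its Grundy value is 7.
Heap B is a plain Nim heap of size 20, so its Grundy value is 20.
Heap C is a plain Nim heap of size 11, so its Grundy value is 11.
The value of a disjunctive sum is the nim-sum of the parts.
Combined value = 7 ⊕ 20 ⊕ 11 = 24.

24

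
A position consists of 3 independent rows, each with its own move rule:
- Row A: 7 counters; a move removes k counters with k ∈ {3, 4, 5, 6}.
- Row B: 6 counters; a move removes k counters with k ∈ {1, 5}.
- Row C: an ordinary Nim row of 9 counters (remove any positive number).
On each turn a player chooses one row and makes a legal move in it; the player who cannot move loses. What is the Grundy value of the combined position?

11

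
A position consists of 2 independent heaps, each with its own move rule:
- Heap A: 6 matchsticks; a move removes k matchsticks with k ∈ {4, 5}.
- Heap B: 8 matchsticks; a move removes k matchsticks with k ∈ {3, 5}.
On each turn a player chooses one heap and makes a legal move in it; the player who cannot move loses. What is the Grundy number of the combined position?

1

Build the Grundy sequence for heap A with g(k) = mex{g(k−s) : s ∈ {4, 5}, s ≤ k}:
g(0) = mex{} = 0
g(1) = mex{} = 0
g(2) = mex{} = 0
g(3) = mex{} = 0
g(4) = mex{0} = 1
g(5) = mex{0} = 1
g(6) = mex{0} = 1
So g(6) = 1.
For heap B, compute g(0), g(1), … with moves {3, 5}:
g(0) = mex{} = 0
g(1) = mex{} = 0
g(2) = mex{} = 0
g(3) = mex{0} = 1
g(4) = mex{0} = 1
g(5) = mex{0} = 1
g(6) = mex{0,1} = 2
g(7) = mex{0,1} = 2
g(8) = mex{1} = 0
So g(8) = 0.
The value of a disjunctive sum is the nim-sum of the parts.
Combined value = 1 ⊕ 0 = 1.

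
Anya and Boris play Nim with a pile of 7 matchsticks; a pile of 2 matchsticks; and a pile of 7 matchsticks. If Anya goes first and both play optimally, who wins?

Anya wins

Nim-sum: 7 ^ 2 ^ 7 = 2.
The nim-sum is 2 ≠ 0, so this is an N-position: the player to move can win; Anya has a winning move.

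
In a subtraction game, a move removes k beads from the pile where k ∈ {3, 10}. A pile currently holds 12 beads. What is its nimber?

Compute g(0), g(1), … for moves {3, 10}:
k:     0  1  2  3  4  5  6  7  8  9 10 11 12
g(k):  0  0  0  1  1  1  0  0  0  1  1  1  2
So g(12) = 2.

2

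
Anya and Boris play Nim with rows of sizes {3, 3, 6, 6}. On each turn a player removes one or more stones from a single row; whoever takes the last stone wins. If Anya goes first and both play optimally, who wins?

Boris wins

Nim-sum: 3 XOR 3 XOR 6 XOR 6 = 0.
The nim-sum is 0, so this is a P-position: the player to move is in a losing position under optimal play; Anya is about to move from it and so loses — Boris wins.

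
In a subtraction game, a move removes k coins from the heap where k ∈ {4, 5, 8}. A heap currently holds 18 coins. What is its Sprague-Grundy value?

Build the Grundy sequence with g(k) = mex{g(k−s) : s ∈ {4, 5, 8}, s ≤ k}:
k:     0  1  2  3  4  5  6  7  8  9 10 11 12 13 14 15 16 17 18
g(k):  0  0  0  0  1  1  1  1  2  2  2  2  0  0  0  0  1  1  1
So g(18) = 1.

1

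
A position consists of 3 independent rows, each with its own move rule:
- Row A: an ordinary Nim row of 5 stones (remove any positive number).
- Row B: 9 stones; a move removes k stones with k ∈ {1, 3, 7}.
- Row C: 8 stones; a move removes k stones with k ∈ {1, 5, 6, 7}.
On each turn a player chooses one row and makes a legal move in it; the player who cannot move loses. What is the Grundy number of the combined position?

Row A is a plain Nim row of size 5, so its Grundy value is 5.
For row B, compute g(0), g(1), … with moves {1, 3, 7}:
k:     0  1  2  3  4  5  6  7  8  9
g(k):  0  1  0  1  0  1  0  1  0  1
So g(9) = 1.
For row C, compute g(0), g(1), … with moves {1, 5, 6, 7}:
k:     0  1  2  3  4  5  6  7  8
g(k):  0  1  0  1  0  1  2  3  2
So g(8) = 2.
The value of a disjunctive sum is the nim-sum of the parts.
Combined value = 5 XOR 1 XOR 2 = 6.

6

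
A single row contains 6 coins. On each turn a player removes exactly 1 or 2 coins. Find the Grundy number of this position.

0

Compute g(0), g(1), … for moves {1, 2}:
k:     0  1  2  3  4  5  6
g(k):  0  1  2  0  1  2  0
So g(6) = 0.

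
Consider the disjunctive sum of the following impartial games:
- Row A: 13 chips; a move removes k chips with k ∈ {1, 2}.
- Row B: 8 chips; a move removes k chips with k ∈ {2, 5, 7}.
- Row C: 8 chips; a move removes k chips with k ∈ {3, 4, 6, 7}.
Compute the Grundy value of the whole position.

1

Grundy values for row A (subtraction set {1, 2}):
k:     0  1  2  3  4  5  6  7  8  9 10 11 12 13
g(k):  0  1  2  0  1  2  0  1  2  0  1  2  0  1
So g(13) = 1.
For row B, compute g(0), g(1), … with moves {2, 5, 7}:
k:     0  1  2  3  4  5  6  7  8
g(k):  0  0  1  1  0  2  1  3  2
So g(8) = 2.
Build the Grundy sequence for row C with g(k) = mex{g(k−s) : s ∈ {3, 4, 6, 7}, s ≤ k}:
k:     0  1  2  3  4  5  6  7  8
g(k):  0  0  0  1  1  1  2  2  2
So g(8) = 2.
The value of a disjunctive sum is the nim-sum of the parts.
Combined value = 1 XOR 2 XOR 2 = 1.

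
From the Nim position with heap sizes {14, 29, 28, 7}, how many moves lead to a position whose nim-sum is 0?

3

Bitwise XOR of the heap sizes:
  01110  (14)
  11101  (29)
  11100  (28)
  00111  (7)
  -----
  01000  (8)
The overall nim-sum is X = 8. A heap of size p has a winning move iff p XOR X < p (reduce it to p XOR X).
  14: 14 XOR 8 = 6 < 14 — winning move (to 6).
  29: 29 XOR 8 = 21 < 29 — winning move (to 21).
  28: 28 XOR 8 = 20 < 28 — winning move (to 20).
  7: 7 XOR 8 = 15 ≥ 7 — no move.
That gives 3 winning moves.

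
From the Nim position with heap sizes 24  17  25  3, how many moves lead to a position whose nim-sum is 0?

3

Compute the nim-sum pairwise:
24 ^ 17 = 9
9 ^ 25 = 16
16 ^ 3 = 19
The overall nim-sum is X = 19. A heap of size p has a winning move iff p XOR X < p (reduce it to p XOR X).
  24: 24 XOR 19 = 11 < 24 — winning move (to 11).
  17: 17 XOR 19 = 2 < 17 — winning move (to 2).
  25: 25 XOR 19 = 10 < 25 — winning move (to 10).
  3: 3 XOR 19 = 16 ≥ 3 — no move.
That gives 3 winning moves.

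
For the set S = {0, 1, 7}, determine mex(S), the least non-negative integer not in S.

2

The values 0, 1 are all present; 2 is the first non-negative integer missing from the set.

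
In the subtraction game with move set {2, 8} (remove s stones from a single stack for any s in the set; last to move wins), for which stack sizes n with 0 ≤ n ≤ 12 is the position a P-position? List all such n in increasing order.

0, 1, 4, 5, 10, 11

Compute g(0), g(1), … for moves {2, 8}:
g(0) = mex{} = 0
g(1) = mex{} = 0
g(2) = mex{0} = 1
g(3) = mex{0} = 1
g(4) = mex{1} = 0
g(5) = mex{1} = 0
g(6) = mex{0} = 1
g(7) = mex{0} = 1
g(8) = mex{0,1} = 2
g(9) = mex{0,1} = 2
g(10) = mex{1,2} = 0
g(11) = mex{1,2} = 0
g(12) = mex{0} = 1
The P-positions (g = 0) in 0..12 are 0, 1, 4, 5, 10, 11.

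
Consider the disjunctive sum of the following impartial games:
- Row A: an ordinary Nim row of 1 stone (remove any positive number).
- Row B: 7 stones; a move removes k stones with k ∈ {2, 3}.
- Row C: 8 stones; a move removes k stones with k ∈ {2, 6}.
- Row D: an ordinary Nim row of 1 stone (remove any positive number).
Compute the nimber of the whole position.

Row A is a plain Nim row of size 1, so its Grundy value is 1.
Build the Grundy sequence for row B with g(k) = mex{g(k−s) : s ∈ {2, 3}, s ≤ k}:
k:     0  1  2  3  4  5  6  7
g(k):  0  0  1  1  2  0  0  1
So g(7) = 1.
Build the Grundy sequence for row C with g(k) = mex{g(k−s) : s ∈ {2, 6}, s ≤ k}:
k:     0  1  2  3  4  5  6  7  8
g(k):  0  0  1  1  0  0  1  1  0
So g(8) = 0.
Row D is a plain Nim row of size 1, so its Grundy value is 1.
The value of a disjunctive sum is the nim-sum of the parts.
Combined value = 1 ⊕ 1 ⊕ 0 ⊕ 1 = 1.

1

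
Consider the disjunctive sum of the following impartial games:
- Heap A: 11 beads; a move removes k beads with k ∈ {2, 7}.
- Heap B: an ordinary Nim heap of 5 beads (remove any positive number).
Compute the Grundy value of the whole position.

4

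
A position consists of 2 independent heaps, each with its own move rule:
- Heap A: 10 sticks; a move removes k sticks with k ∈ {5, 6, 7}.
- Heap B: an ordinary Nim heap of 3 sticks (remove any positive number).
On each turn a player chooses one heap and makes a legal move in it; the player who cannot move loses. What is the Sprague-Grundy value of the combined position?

Grundy values for heap A (subtraction set {5, 6, 7}):
k:     0  1  2  3  4  5  6  7  8  9 10
g(k):  0  0  0  0  0  1  1  1  1  1  2
So g(10) = 2.
Heap B is a plain Nim heap of size 3, so its Grundy value is 3.
By the Sprague-Grundy theorem, the Grundy value of a sum of independent games is the XOR of the component values.
Combined value = 2 XOR 3 = 1.

1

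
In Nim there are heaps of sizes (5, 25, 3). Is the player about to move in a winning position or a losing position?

Winning position

Compute the nim-sum pairwise:
5 ⊕ 25 = 28
28 ⊕ 3 = 31
The nim-sum is 31 ≠ 0, so this is an N-position: the player to move can win.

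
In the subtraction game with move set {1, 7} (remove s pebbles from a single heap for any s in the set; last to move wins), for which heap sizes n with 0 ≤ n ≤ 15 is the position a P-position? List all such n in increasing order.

0, 2, 4, 6, 8, 10, 12, 14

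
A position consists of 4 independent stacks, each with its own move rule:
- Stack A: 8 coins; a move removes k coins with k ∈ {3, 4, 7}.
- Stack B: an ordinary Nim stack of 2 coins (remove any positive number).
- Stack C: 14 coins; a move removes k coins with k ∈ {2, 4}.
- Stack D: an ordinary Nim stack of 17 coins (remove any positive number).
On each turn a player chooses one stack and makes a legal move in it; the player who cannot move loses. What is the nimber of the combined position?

16

Build the Grundy sequence for stack A with g(k) = mex{g(k−s) : s ∈ {3, 4, 7}, s ≤ k}:
k:     0  1  2  3  4  5  6  7  8
g(k):  0  0  0  1  1  1  2  2  2
So g(8) = 2.
Stack B is a plain Nim stack of size 2, so its Grundy value is 2.
Grundy values for stack C (subtraction set {2, 4}):
k:     0  1  2  3  4  5  6  7  8  9 10 11 12 13 14
g(k):  0  0  1  1  2  2  0  0  1  1  2  2  0  0  1
So g(14) = 1.
Stack D is a plain Nim stack of size 17, so its Grundy value is 17.
By the Sprague-Grundy theorem, the Grundy value of a sum of independent games is the XOR of the component values.
Combined value = 2 ⊕ 2 ⊕ 1 ⊕ 17 = 16.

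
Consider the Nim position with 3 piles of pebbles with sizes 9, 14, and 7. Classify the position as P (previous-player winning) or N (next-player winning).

Compute the nim-sum pairwise:
9 XOR 14 = 7
7 XOR 7 = 0
The nim-sum is 0, so this is a P-position: the player to move is in a losing position under optimal play.

P-position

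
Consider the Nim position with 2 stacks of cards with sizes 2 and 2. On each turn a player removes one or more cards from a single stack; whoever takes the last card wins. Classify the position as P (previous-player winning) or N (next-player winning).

P-position

Nim-sum: 2 XOR 2 = 0.
The nim-sum is 0, so this is a P-position: the player to move is in a losing position under optimal play.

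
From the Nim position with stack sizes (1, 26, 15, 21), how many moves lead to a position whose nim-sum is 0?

Nim-sum: 1 ^ 26 ^ 15 ^ 21 = 1.
The overall nim-sum is X = 1. A stack of size p has a winning move iff p XOR X < p (reduce it to p XOR X).
  1: 1 XOR 1 = 0 < 1 — winning move (to 0).
  26: 26 XOR 1 = 27 ≥ 26 — no move.
  15: 15 XOR 1 = 14 < 15 — winning move (to 14).
  21: 21 XOR 1 = 20 < 21 — winning move (to 20).
That gives 3 winning moves.

3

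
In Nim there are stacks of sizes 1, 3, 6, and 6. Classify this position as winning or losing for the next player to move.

Compute the nim-sum pairwise:
1 XOR 3 = 2
2 XOR 6 = 4
4 XOR 6 = 2
The nim-sum is 2 ≠ 0, so this is an N-position: the player to move can win.

Winning position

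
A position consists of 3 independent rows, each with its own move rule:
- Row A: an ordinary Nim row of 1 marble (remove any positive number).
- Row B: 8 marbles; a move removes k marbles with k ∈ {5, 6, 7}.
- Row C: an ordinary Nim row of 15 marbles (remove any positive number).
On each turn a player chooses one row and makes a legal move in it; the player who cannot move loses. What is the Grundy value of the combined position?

15

Row A is a plain Nim row of size 1, so its Grundy value is 1.
Build the Grundy sequence for row B with g(k) = mex{g(k−s) : s ∈ {5, 6, 7}, s ≤ k}:
k:     0  1  2  3  4  5  6  7  8
g(k):  0  0  0  0  0  1  1  1  1
So g(8) = 1.
Row C is a plain Nim row of size 15, so its Grundy value is 15.
By the Sprague-Grundy theorem, the Grundy value of a sum of independent games is the XOR of the component values.
Combined value = 1 ⊕ 1 ⊕ 15 = 15.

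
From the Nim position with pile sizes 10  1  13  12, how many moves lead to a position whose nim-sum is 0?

3

Compute the nim-sum pairwise:
10 XOR 1 = 11
11 XOR 13 = 6
6 XOR 12 = 10
The overall nim-sum is X = 10. A pile of size p has a winning move iff p XOR X < p (reduce it to p XOR X).
  10: 10 XOR 10 = 0 < 10 — winning move (to 0).
  1: 1 XOR 10 = 11 ≥ 1 — no move.
  13: 13 XOR 10 = 7 < 13 — winning move (to 7).
  12: 12 XOR 10 = 6 < 12 — winning move (to 6).
That gives 3 winning moves.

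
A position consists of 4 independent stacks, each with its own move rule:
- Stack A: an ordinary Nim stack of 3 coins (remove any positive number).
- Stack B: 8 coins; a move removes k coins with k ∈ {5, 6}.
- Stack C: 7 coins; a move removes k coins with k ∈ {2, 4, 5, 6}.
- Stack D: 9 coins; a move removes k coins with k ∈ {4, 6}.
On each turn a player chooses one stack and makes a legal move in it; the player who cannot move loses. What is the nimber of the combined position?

3

Stack A is a plain Nim stack of size 3, so its Grundy value is 3.
Build the Grundy sequence for stack B with g(k) = mex{g(k−s) : s ∈ {5, 6}, s ≤ k}:
g(0) = mex{} = 0
g(1) = mex{} = 0
g(2) = mex{} = 0
g(3) = mex{} = 0
g(4) = mex{} = 0
g(5) = mex{0} = 1
g(6) = mex{0} = 1
g(7) = mex{0} = 1
g(8) = mex{0} = 1
So g(8) = 1.
For stack C, compute g(0), g(1), … with moves {2, 4, 5, 6}:
k:     0  1  2  3  4  5  6  7
g(k):  0  0  1  1  2  2  3  3
So g(7) = 3.
Grundy values for stack D (subtraction set {4, 6}):
k:     0  1  2  3  4  5  6  7  8  9
g(k):  0  0  0  0  1  1  1  1  2  2
So g(9) = 2.
The value of a disjunctive sum is the nim-sum of the parts.
Combined value = 3 ⊕ 1 ⊕ 3 ⊕ 2 = 3.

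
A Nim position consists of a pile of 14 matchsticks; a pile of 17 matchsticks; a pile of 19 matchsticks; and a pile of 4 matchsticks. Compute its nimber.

8

Compute the nim-sum pairwise:
14 XOR 17 = 31
31 XOR 19 = 12
12 XOR 4 = 8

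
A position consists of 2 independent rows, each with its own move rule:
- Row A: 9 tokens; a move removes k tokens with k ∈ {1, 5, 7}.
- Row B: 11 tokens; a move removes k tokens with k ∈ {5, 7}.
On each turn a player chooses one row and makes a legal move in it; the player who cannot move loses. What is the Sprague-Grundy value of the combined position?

3

For row A, compute g(0), g(1), … with moves {1, 5, 7}:
k:     0  1  2  3  4  5  6  7  8  9
g(k):  0  1  0  1  0  1  0  1  0  1
So g(9) = 1.
Grundy values for row B (subtraction set {5, 7}):
k:     0  1  2  3  4  5  6  7  8  9 10 11
g(k):  0  0  0  0  0  1  1  1  1  1  2  2
So g(11) = 2.
The value of a disjunctive sum is the nim-sum of the parts.
Combined value = 1 ⊕ 2 = 3.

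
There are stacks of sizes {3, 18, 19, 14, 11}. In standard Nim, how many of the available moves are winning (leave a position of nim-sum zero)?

1

Nim-sum: 3 ^ 18 ^ 19 ^ 14 ^ 11 = 7.
The overall nim-sum is X = 7. A stack of size p has a winning move iff p XOR X < p (reduce it to p XOR X).
  3: 3 XOR 7 = 4 ≥ 3 — no move.
  18: 18 XOR 7 = 21 ≥ 18 — no move.
  19: 19 XOR 7 = 20 ≥ 19 — no move.
  14: 14 XOR 7 = 9 < 14 — winning move (to 9).
  11: 11 XOR 7 = 12 ≥ 11 — no move.
That gives 1 winning move.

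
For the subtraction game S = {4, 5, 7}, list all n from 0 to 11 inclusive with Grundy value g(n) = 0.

0, 1, 2, 3, 11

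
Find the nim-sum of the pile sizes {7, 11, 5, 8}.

1

Compute the nim-sum pairwise:
7 ⊕ 11 = 12
12 ⊕ 5 = 9
9 ⊕ 8 = 1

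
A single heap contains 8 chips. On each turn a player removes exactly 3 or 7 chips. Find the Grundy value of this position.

2

Grundy values for subtraction set {3, 7}:
k:     0  1  2  3  4  5  6  7  8
g(k):  0  0  0  1  1  1  0  2  2
So g(8) = 2.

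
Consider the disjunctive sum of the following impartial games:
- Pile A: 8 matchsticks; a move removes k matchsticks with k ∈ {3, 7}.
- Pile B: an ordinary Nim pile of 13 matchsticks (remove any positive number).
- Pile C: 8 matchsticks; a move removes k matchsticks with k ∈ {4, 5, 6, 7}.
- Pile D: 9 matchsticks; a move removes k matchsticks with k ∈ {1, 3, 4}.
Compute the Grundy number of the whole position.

13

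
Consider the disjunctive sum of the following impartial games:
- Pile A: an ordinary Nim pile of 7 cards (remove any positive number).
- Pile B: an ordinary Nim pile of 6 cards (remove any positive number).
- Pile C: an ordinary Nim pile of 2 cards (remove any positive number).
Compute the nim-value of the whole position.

3

Pile A is a plain Nim pile of size 7, so its Grundy value is 7.
Pile B is a plain Nim pile of size 6, so its Grundy value is 6.
Pile C is a plain Nim pile of size 2, so its Grundy value is 2.
The value of a disjunctive sum is the nim-sum of the parts.
Combined value = 7 ⊕ 6 ⊕ 2 = 3.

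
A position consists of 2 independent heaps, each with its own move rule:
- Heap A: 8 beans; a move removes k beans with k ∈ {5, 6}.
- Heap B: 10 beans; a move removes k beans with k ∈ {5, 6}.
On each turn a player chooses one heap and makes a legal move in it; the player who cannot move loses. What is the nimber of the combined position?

3

For heap A, compute g(0), g(1), … with moves {5, 6}:
g(0) = mex{} = 0
g(1) = mex{} = 0
g(2) = mex{} = 0
g(3) = mex{} = 0
g(4) = mex{} = 0
g(5) = mex{0} = 1
g(6) = mex{0} = 1
g(7) = mex{0} = 1
g(8) = mex{0} = 1
So g(8) = 1.
Build the Grundy sequence for heap B with g(k) = mex{g(k−s) : s ∈ {5, 6}, s ≤ k}:
k:     0  1  2  3  4  5  6  7  8  9 10
g(k):  0  0  0  0  0  1  1  1  1  1  2
So g(10) = 2.
The value of a disjunctive sum is the nim-sum of the parts.
Combined value = 1 ⊕ 2 = 3.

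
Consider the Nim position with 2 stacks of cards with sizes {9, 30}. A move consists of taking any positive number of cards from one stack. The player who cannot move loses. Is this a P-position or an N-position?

Nim-sum: 9 XOR 30 = 23.
The nim-sum is 23 ≠ 0, so this is an N-position: the player to move can win.

N-position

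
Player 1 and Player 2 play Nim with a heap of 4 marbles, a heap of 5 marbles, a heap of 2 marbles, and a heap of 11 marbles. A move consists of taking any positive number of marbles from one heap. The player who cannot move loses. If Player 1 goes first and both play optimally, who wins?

Player 1 wins

Compute the nim-sum pairwise:
4 ^ 5 = 1
1 ^ 2 = 3
3 ^ 11 = 8
The nim-sum is 8 ≠ 0, so this is an N-position: the player to move can win; Player 1 has a winning move.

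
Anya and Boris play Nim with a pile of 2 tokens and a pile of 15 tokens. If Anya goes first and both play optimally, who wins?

Anya wins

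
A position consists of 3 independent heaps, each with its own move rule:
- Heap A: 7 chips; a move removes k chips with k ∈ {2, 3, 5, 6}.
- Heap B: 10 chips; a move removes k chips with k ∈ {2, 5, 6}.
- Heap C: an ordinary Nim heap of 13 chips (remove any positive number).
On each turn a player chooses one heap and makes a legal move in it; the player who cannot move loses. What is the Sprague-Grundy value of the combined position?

15

Grundy values for heap A (subtraction set {2, 3, 5, 6}):
g(0) = mex{} = 0
g(1) = mex{} = 0
g(2) = mex{0} = 1
g(3) = mex{0} = 1
g(4) = mex{0,1} = 2
g(5) = mex{0,1} = 2
g(6) = mex{0,1,2} = 3
g(7) = mex{0,1,2} = 3
So g(7) = 3.
For heap B, compute g(0), g(1), … with moves {2, 5, 6}:
g(0) = mex{} = 0
g(1) = mex{} = 0
g(2) = mex{0} = 1
g(3) = mex{0} = 1
g(4) = mex{1} = 0
g(5) = mex{0,1} = 2
g(6) = mex{0} = 1
g(7) = mex{0,1,2} = 3
g(8) = mex{1} = 0
g(9) = mex{0,1,3} = 2
g(10) = mex{0,2} = 1
So g(10) = 1.
Heap C is a plain Nim heap of size 13, so its Grundy value is 13.
The value of a disjunctive sum is the nim-sum of the parts.
Combined value = 3 ⊕ 1 ⊕ 13 = 15.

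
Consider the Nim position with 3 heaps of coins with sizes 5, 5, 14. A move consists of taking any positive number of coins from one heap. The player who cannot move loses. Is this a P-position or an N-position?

N-position

Nim-sum: 5 XOR 5 XOR 14 = 14.
The nim-sum is 14 ≠ 0, so this is an N-position: the player to move can win.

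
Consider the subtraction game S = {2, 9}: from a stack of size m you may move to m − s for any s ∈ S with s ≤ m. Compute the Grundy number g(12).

Build the Grundy sequence with g(k) = mex{g(k−s) : s ∈ {2, 9}, s ≤ k}:
g(0) = mex{} = 0
g(1) = mex{} = 0
g(2) = mex{0} = 1
g(3) = mex{0} = 1
g(4) = mex{1} = 0
g(5) = mex{1} = 0
g(6) = mex{0} = 1
g(7) = mex{0} = 1
g(8) = mex{1} = 0
g(9) = mex{0,1} = 2
g(10) = mex{0} = 1
g(11) = mex{1,2} = 0
g(12) = mex{1} = 0
So g(12) = 0.

0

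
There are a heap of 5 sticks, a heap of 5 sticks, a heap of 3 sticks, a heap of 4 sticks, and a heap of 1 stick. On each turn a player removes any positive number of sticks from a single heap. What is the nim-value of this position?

6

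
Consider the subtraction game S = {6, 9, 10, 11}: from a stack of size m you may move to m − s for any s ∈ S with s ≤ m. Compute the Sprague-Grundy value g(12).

2

Grundy values for subtraction set {6, 9, 10, 11}:
k:     0  1  2  3  4  5  6  7  8  9 10 11 12
g(k):  0  0  0  0  0  0  1  1  1  1  1  1  2
So g(12) = 2.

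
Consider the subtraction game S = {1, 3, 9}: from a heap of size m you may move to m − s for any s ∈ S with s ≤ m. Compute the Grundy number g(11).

1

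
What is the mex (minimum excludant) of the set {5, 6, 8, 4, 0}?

0 is in the set but 1 is not, so the mex is 1.

1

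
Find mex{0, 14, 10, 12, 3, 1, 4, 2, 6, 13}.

5

The values 0, 1, 2, 3, 4 are all present; 5 is the first non-negative integer missing from the set.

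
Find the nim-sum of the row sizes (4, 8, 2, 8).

Nim-sum: 4 XOR 8 XOR 2 XOR 8 = 6.

6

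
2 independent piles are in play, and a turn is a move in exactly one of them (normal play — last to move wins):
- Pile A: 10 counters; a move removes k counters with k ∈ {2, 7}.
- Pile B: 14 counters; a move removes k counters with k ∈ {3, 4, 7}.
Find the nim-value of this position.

Build the Grundy sequence for pile A with g(k) = mex{g(k−s) : s ∈ {2, 7}, s ≤ k}:
k:     0  1  2  3  4  5  6  7  8  9 10
g(k):  0  0  1  1  0  0  1  1  2  0  0
So g(10) = 0.
For pile B, compute g(0), g(1), … with moves {3, 4, 7}:
g(0) = mex{} = 0
g(1) = mex{} = 0
g(2) = mex{} = 0
g(3) = mex{0} = 1
g(4) = mex{0} = 1
g(5) = mex{0} = 1
g(6) = mex{0,1} = 2
g(7) = mex{0,1} = 2
g(8) = mex{0,1} = 2
g(9) = mex{0,1,2} = 3
g(10) = mex{1,2} = 0
g(11) = mex{1,2} = 0
g(12) = mex{1,2,3} = 0
g(13) = mex{0,2,3} = 1
g(14) = mex{0,2} = 1
So g(14) = 1.
The value of a disjunctive sum is the nim-sum of the parts.
Combined value = 0 ⊕ 1 = 1.

1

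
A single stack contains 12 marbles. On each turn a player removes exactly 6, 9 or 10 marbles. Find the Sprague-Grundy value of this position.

Grundy values for subtraction set {6, 9, 10}:
k:     0  1  2  3  4  5  6  7  8  9 10 11 12
g(k):  0  0  0  0  0  0  1  1  1  1  1  1  2
So g(12) = 2.

2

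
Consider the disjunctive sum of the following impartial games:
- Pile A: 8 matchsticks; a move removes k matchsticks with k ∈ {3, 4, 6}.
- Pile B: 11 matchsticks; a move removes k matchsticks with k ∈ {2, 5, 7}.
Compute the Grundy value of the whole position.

1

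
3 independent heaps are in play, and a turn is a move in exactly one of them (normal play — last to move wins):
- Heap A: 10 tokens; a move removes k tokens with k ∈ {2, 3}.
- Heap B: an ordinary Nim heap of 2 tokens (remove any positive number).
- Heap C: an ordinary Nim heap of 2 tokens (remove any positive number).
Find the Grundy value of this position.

For heap A, compute g(0), g(1), … with moves {2, 3}:
g(0) = mex{} = 0
g(1) = mex{} = 0
g(2) = mex{0} = 1
g(3) = mex{0} = 1
g(4) = mex{0,1} = 2
g(5) = mex{1} = 0
g(6) = mex{1,2} = 0
g(7) = mex{0,2} = 1
g(8) = mex{0} = 1
g(9) = mex{0,1} = 2
g(10) = mex{1} = 0
So g(10) = 0.
Heap B is a plain Nim heap of size 2, so its Grundy value is 2.
Heap C is a plain Nim heap of size 2, so its Grundy value is 2.
By the Sprague-Grundy theorem, the Grundy value of a sum of independent games is the XOR of the component values.
Combined value = 0 ⊕ 2 ⊕ 2 = 0.

0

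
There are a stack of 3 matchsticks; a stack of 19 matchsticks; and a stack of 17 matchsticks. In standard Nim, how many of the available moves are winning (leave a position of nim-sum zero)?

3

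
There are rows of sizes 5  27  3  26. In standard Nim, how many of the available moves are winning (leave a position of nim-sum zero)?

Nim-sum: 5 XOR 27 XOR 3 XOR 26 = 7.
The overall nim-sum is X = 7. A row of size p has a winning move iff p XOR X < p (reduce it to p XOR X).
  5: 5 XOR 7 = 2 < 5 — winning move (to 2).
  27: 27 XOR 7 = 28 ≥ 27 — no move.
  3: 3 XOR 7 = 4 ≥ 3 — no move.
  26: 26 XOR 7 = 29 ≥ 26 — no move.
That gives 1 winning move.

1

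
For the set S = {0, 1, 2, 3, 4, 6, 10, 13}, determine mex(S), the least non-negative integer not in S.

5

The values 0, 1, 2, 3, 4 are all present; 5 is the first non-negative integer missing from the set.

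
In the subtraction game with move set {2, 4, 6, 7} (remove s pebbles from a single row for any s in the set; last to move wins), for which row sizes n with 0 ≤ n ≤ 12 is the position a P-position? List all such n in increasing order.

Compute g(0), g(1), … for moves {2, 4, 6, 7}:
g(0) = mex{} = 0
g(1) = mex{} = 0
g(2) = mex{0} = 1
g(3) = mex{0} = 1
g(4) = mex{0,1} = 2
g(5) = mex{0,1} = 2
g(6) = mex{0,1,2} = 3
g(7) = mex{0,1,2} = 3
g(8) = mex{0,1,2,3} = 4
g(9) = mex{1,2,3} = 0
g(10) = mex{1,2,3,4} = 0
g(11) = mex{0,2,3} = 1
g(12) = mex{0,2,3,4} = 1
The P-positions (g = 0) in 0..12 are 0, 1, 9, 10.

0, 1, 9, 10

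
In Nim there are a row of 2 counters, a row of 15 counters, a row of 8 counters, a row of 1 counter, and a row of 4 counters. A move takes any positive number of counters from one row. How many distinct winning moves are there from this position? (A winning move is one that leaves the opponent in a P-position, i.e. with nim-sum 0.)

0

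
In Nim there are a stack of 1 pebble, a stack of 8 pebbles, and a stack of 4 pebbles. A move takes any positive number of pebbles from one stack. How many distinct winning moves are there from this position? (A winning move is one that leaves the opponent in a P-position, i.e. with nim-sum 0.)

1

Nim-sum: 1 ^ 8 ^ 4 = 13.
The overall nim-sum is X = 13. A stack of size p has a winning move iff p XOR X < p (reduce it to p XOR X).
  1: 1 XOR 13 = 12 ≥ 1 — no move.
  8: 8 XOR 13 = 5 < 8 — winning move (to 5).
  4: 4 XOR 13 = 9 ≥ 4 — no move.
That gives 1 winning move.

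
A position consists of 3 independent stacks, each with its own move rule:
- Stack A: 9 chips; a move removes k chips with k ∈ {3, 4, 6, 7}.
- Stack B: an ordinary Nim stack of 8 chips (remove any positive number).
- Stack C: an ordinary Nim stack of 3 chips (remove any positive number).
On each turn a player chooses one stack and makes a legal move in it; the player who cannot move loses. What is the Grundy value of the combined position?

For stack A, compute g(0), g(1), … with moves {3, 4, 6, 7}:
g(0) = mex{} = 0
g(1) = mex{} = 0
g(2) = mex{} = 0
g(3) = mex{0} = 1
g(4) = mex{0} = 1
g(5) = mex{0} = 1
g(6) = mex{0,1} = 2
g(7) = mex{0,1} = 2
g(8) = mex{0,1} = 2
g(9) = mex{0,1,2} = 3
So g(9) = 3.
Stack B is a plain Nim stack of size 8, so its Grundy value is 8.
Stack C is a plain Nim stack of size 3, so its Grundy value is 3.
By the Sprague-Grundy theorem, the Grundy value of a sum of independent games is the XOR of the component values.
Combined value = 3 ⊕ 8 ⊕ 3 = 8.

8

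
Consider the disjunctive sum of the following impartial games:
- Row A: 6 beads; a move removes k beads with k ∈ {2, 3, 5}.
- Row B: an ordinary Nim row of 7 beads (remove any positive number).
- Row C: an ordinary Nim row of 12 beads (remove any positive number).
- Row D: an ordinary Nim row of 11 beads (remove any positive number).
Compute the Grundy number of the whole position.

Grundy values for row A (subtraction set {2, 3, 5}):
g(0) = mex{} = 0
g(1) = mex{} = 0
g(2) = mex{0} = 1
g(3) = mex{0} = 1
g(4) = mex{0,1} = 2
g(5) = mex{0,1} = 2
g(6) = mex{0,1,2} = 3
So g(6) = 3.
Row B is a plain Nim row of size 7, so its Grundy value is 7.
Row C is a plain Nim row of size 12, so its Grundy value is 12.
Row D is a plain Nim row of size 11, so its Grundy value is 11.
The value of a disjunctive sum is the nim-sum of the parts.
Combined value = 3 XOR 7 XOR 12 XOR 11 = 3.

3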